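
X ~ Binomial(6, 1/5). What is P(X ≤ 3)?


P(X ≤ 3) = Σ P(X=i) for i=0..3
P(X=0) = 4096/15625
P(X=1) = 6144/15625
P(X=2) = 768/3125
P(X=3) = 256/3125
Sum = 3072/3125

P(X ≤ 3) = 3072/3125 ≈ 98.30%


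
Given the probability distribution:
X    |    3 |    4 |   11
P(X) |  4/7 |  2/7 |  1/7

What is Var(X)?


E[X] = 31/7
E[X²] = 27
Var(X) = E[X²] - (E[X])² = 27 - 961/49 = 362/49

Var(X) = 362/49 ≈ 7.3878


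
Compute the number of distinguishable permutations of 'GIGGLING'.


Letters: 8, freq: {'G': 4, 'I': 2, 'L': 1, 'N': 1}
8!/(4!×2!×1!×1!) = 40320/48 = 840

840


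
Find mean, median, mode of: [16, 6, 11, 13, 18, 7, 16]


Sorted: [6, 7, 11, 13, 16, 16, 18]
Mean = 87/7
Median = 13
Freq: {16: 2, 6: 1, 11: 1, 13: 1, 18: 1, 7: 1}
Mode: [16]

Mean=87/7, Median=13, Mode=16


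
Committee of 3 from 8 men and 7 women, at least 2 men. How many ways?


Count by #men:
  2M,1W: C(8,2)×C(7,1)=196
  3M,0W: C(8,3)×C(7,0)=56
Total = 252

252


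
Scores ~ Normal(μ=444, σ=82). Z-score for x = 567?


z = (x - μ)/σ = (567 - 444)/82 = 1.5

z = 1.5


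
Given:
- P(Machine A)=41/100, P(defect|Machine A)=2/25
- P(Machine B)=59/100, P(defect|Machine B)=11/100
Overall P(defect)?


P(B) = Σ P(B|Aᵢ)×P(Aᵢ)
  2/25×41/100 = 41/1250
  11/100×59/100 = 649/10000
Sum = 977/10000

P(defect) = 977/10000 ≈ 9.77%


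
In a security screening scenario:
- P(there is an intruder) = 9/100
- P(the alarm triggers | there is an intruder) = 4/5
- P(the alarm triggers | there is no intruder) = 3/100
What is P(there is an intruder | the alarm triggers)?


Using Bayes' theorem:
P(A|B) = P(B|A)·P(A) / P(B)

P(the alarm triggers) = 4/5 × 9/100 + 3/100 × 91/100
= 9/125 + 273/10000 = 993/10000

P(there is an intruder|the alarm triggers) = (9/125) / (993/10000) = 240/331

P(there is an intruder|the alarm triggers) = 240/331 ≈ 72.51%


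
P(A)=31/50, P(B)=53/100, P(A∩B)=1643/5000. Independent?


P(A)×P(B) = 1643/5000
P(A∩B) = 1643/5000
Equal ✓ → Independent

Yes, independent


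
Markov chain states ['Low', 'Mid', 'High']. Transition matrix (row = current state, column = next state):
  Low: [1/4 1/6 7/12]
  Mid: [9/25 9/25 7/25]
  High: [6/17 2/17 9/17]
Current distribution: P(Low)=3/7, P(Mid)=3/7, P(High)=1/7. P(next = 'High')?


P(next=High) = Σᵢ P(now=i)×P(i→High)
= 3/7×7/12 + 3/7×7/25 + 1/7×9/17
= 1/4 + 3/25 + 9/119 = 5303/11900

P = 5303/11900 ≈ 0.4456


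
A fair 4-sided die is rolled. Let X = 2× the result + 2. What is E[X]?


E[die] = (1+4)/2 = 5/2
E[X] = 2×5/2 + 2 = 7

E[X] = 7


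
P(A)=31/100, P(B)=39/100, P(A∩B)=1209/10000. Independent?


P(A)×P(B) = 1209/10000
P(A∩B) = 1209/10000
Equal ✓ → Independent

Yes, independent


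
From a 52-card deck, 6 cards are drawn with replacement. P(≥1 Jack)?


P(not a Jack) = 48/52 = 12/13
P(none in 6 draws) = (12/13)^6 = 2985984/4826809
P(≥1 Jack) = 1 - 2985984/4826809 = 1840825/4826809

P = 1840825/4826809 ≈ 38.14%


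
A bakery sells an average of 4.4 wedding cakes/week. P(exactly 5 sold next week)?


Poisson(λ=4.4): P(X=5) = e^(-λ)×λ^k/k!
= e^(-4.4) × 4.4^5 / 5!
≈ 0.0122773399 × 1649.16224 / 120 ≈ 0.168728

P(X=5) ≈ 0.168728 ≈ 16.87%


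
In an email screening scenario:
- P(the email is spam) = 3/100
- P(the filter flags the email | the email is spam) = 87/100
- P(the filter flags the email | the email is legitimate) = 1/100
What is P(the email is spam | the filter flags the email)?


Using Bayes' theorem:
P(A|B) = P(B|A)·P(A) / P(B)

P(the filter flags the email) = 87/100 × 3/100 + 1/100 × 97/100
= 261/10000 + 97/10000 = 179/5000

P(the email is spam|the filter flags the email) = (261/10000) / (179/5000) = 261/358

P(the email is spam|the filter flags the email) = 261/358 ≈ 72.91%


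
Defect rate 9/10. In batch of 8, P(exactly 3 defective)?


Binomial: P(X=3) = C(8,3)×p^3×(1-p)^5
= 56 × 729/1000 × 1/100000 = 5103/12500000

P(X=3) = 5103/12500000 ≈ 0.04%


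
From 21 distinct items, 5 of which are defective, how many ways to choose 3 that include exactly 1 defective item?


Choose 1 of the 5 defective items and 2 of the other 16 items:
C(5,1)×C(16,2) = 5×120 = 600

600


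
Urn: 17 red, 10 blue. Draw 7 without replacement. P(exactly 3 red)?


Hypergeometric: C(17,3)×C(10,4)/C(27,7)
= 680×210/888030 = 4760/29601

P(X=3) = 4760/29601 ≈ 16.08%


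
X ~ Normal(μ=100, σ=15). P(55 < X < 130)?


z₁=(55-100)/15=-3.0, z₂=(130-100)/15=2.0
P = Φ(2.0) - Φ(-3.0) = 0.977250 - 0.001350 = 0.975900 ≈ 0.9759

P(55 < X < 130) ≈ 0.9759


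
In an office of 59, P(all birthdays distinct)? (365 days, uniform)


P(all different) = Π(365-i)/365 for i=0..58
= (365/365)×(364/365)×...×(307/365)
= 0.007011

P ≈ 0.0070 ≈ 0.70%


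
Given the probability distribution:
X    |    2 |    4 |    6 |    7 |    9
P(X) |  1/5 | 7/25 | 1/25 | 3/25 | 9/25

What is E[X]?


E[X] = Σ x·P(X=x)
= (2)×(1/5) + (4)×(7/25) + (6)×(1/25) + (7)×(3/25) + (9)×(9/25)
= 146/25

E[X] = 146/25


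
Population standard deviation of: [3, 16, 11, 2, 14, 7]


Mean = 53/6
  (3-53/6)²=1225/36
  (16-53/6)²=1849/36
  (11-53/6)²=169/36
  (2-53/6)²=1681/36
  (14-53/6)²=961/36
  (7-53/6)²=121/36
Σ(x-μ)² = 1001/6
σ² = (1001/6)/6 = 1001/36

σ = √(1001/36) ≈ 5.2731


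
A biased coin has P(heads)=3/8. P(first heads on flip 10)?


Geometric: P(X=10) = (1-p)^(k-1)×p = (5/8)^9×3/8 = 5859375/1073741824

P(X=10) = 5859375/1073741824 ≈ 0.55%


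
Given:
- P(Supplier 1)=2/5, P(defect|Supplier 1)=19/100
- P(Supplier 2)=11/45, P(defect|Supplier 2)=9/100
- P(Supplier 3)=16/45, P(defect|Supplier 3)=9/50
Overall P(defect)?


P(B) = Σ P(B|Aᵢ)×P(Aᵢ)
  19/100×2/5 = 19/250
  9/100×11/45 = 11/500
  9/50×16/45 = 8/125
Sum = 81/500

P(defect) = 81/500 ≈ 16.20%


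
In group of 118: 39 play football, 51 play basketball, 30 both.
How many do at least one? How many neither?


|A∪B| = 39+51-30 = 60
Neither = 118-60 = 58

At least one: 60; Neither: 58


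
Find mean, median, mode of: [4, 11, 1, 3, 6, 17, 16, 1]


Sorted: [1, 1, 3, 4, 6, 11, 16, 17]
Mean = 59/8
Median = 5
Freq: {4: 1, 11: 1, 1: 2, 3: 1, 6: 1, 17: 1, 16: 1}
Mode: [1]

Mean=59/8, Median=5, Mode=1


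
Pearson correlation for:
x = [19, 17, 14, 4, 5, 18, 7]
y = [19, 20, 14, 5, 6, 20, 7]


n=7, Σx=84, Σy=91, Σxy=1356, Σx²=1260, Σy²=1467
r = (7×1356 - 84×91)/√((7×1260 - 84²)(7×1467 - 91²))
= 1848/√(1764×1988) = 1848/√3506832 ≈ 1848/1872.6537 ≈ 0.9868

r ≈ 0.9868


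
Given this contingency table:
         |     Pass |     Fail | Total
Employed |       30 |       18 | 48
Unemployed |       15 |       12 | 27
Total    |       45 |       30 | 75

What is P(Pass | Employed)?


P(Pass | Employed) = 30/(30+18) = 30/48 = 5/8

P(Pass|Employed) = 5/8 ≈ 62.50%


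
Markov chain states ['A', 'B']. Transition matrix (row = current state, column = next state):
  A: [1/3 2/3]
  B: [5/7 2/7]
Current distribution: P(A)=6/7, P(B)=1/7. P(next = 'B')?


P(next=B) = Σᵢ P(now=i)×P(i→B)
= 6/7×2/3 + 1/7×2/7
= 4/7 + 2/49 = 30/49

P = 30/49 ≈ 0.6122


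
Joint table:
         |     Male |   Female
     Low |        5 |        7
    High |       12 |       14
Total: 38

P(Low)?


P(Low) = (5+7)/38 = 12/38 = 6/19

P(Low) = 6/19 ≈ 31.58%


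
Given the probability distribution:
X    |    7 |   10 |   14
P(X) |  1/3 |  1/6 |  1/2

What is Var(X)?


E[X] = 11
E[X²] = 131
Var(X) = E[X²] - (E[X])² = 131 - 121 = 10

Var(X) = 10 ≈ 10.0000


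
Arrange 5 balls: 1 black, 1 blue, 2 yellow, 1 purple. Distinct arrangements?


5!/(1!×1!×2!×1!) = 60

60


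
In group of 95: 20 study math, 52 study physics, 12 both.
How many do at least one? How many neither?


|A∪B| = 20+52-12 = 60
Neither = 95-60 = 35

At least one: 60; Neither: 35


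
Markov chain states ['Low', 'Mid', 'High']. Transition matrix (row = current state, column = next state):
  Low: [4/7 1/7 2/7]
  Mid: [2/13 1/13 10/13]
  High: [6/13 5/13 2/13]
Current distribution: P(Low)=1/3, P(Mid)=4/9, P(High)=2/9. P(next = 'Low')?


P(next=Low) = Σᵢ P(now=i)×P(i→Low)
= 1/3×4/7 + 4/9×2/13 + 2/9×6/13
= 4/21 + 8/117 + 4/39 = 296/819

P = 296/819 ≈ 0.3614


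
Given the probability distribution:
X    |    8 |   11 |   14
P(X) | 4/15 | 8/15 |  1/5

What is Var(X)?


E[X] = 54/5
E[X²] = 604/5
Var(X) = E[X²] - (E[X])² = 604/5 - 2916/25 = 104/25

Var(X) = 104/25 ≈ 4.1600


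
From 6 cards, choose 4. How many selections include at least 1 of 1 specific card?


Complement: C(6,4) - C(5,4) = 15 - 5 = 10

10


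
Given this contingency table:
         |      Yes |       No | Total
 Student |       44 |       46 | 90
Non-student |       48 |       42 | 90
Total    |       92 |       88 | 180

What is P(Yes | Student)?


P(Yes | Student) = 44/(44+46) = 44/90 = 22/45

P(Yes|Student) = 22/45 ≈ 48.89%


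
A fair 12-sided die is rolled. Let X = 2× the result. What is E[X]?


E[die] = (1+12)/2 = 13/2
E[X] = 2 × 13/2 = 13

E[X] = 13


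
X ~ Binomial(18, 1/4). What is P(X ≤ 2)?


P(X ≤ 2) = Σ P(X=i) for i=0..2
P(X=0) = 387420489/68719476736
P(X=1) = 1162261467/34359738368
P(X=2) = 6586148313/68719476736
Sum = 1162261467/8589934592

P(X ≤ 2) = 1162261467/8589934592 ≈ 13.53%


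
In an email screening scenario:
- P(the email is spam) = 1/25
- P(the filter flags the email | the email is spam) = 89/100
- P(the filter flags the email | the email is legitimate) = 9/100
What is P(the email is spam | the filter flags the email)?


Using Bayes' theorem:
P(A|B) = P(B|A)·P(A) / P(B)

P(the filter flags the email) = 89/100 × 1/25 + 9/100 × 24/25
= 89/2500 + 54/625 = 61/500

P(the email is spam|the filter flags the email) = (89/2500) / (61/500) = 89/305

P(the email is spam|the filter flags the email) = 89/305 ≈ 29.18%


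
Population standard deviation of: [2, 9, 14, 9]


Mean = 34/4 = 17/2
  (2-17/2)²=169/4
  (9-17/2)²=1/4
  (14-17/2)²=121/4
  (9-17/2)²=1/4
Σ(x-μ)² = 73
σ² = 73/4

σ = √(73/4) ≈ 4.2720


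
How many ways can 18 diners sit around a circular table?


Circular arrangements of 18 distinct objects: fix one position to break rotational symmetry.
(n-1)! = 17! = 355687428096000

355687428096000


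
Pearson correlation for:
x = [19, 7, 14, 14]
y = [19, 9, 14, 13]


n=4, Σx=54, Σy=55, Σxy=802, Σx²=802, Σy²=807
r = (4×802 - 54×55)/√((4×802 - 54²)(4×807 - 55²))
= 238/√(292×203) = 238/√59276 ≈ 238/243.4666 ≈ 0.9775

r ≈ 0.9775


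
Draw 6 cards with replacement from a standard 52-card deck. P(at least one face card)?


P(not a face card) = 40/52 = 10/13
P(none in 6 draws) = (10/13)^6 = 1000000/4826809
P(≥1 face card) = 1 - 1000000/4826809 = 3826809/4826809

P = 3826809/4826809 ≈ 79.28%


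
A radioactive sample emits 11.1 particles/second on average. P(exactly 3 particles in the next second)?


Poisson(λ=11.1): P(X=3) = e^(-λ)×λ^k/k!
= e^(-11.1) × 11.1^3 / 3!
≈ 1.511232382e-05 × 1367.631 / 6 ≈ 0.003445

P(X=3) ≈ 0.003445 ≈ 0.34%


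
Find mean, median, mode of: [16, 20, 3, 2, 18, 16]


Sorted: [2, 3, 16, 16, 18, 20]
Mean = 75/6 = 25/2
Median = 16
Freq: {16: 2, 20: 1, 3: 1, 2: 1, 18: 1}
Mode: [16]

Mean=25/2, Median=16, Mode=16


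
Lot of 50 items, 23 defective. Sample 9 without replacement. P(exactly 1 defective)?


Hypergeometric: C(23,1)×C(27,8)/C(50,9)
= 23×2220075/2505433700 = 8073/396116

P(X=1) = 8073/396116 ≈ 2.04%


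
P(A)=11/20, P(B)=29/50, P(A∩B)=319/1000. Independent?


P(A)×P(B) = 319/1000
P(A∩B) = 319/1000
Equal ✓ → Independent

Yes, independent


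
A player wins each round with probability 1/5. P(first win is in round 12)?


Geometric: P(X=12) = (1-p)^(k-1)×p = (4/5)^11×1/5 = 4194304/244140625

P(X=12) = 4194304/244140625 ≈ 1.72%


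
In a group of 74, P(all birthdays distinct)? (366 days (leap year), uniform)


P(all different) = Π(366-i)/366 for i=0..73
= (366/366)×(365/366)×...×(293/366)
= 0.000360

P ≈ 0.0004 ≈ 0.04%


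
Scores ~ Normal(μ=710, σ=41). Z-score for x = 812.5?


z = (x - μ)/σ = (812.5 - 710)/41 = 2.5

z = 2.5


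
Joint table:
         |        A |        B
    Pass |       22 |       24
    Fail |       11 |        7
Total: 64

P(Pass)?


P(Pass) = (22+24)/64 = 46/64 = 23/32

P(Pass) = 23/32 ≈ 71.88%


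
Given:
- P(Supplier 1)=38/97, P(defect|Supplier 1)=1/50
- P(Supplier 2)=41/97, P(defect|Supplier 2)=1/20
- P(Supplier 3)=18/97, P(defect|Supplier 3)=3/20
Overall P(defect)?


P(B) = Σ P(B|Aᵢ)×P(Aᵢ)
  1/50×38/97 = 19/2425
  1/20×41/97 = 41/1940
  3/20×18/97 = 27/970
Sum = 551/9700

P(defect) = 551/9700 ≈ 5.68%


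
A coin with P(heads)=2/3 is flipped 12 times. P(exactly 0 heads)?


Binomial: P(X=0) = C(12,0)×p^0×(1-p)^12
= 1 × 1 × 1/531441 = 1/531441

P(X=0) = 1/531441 ≈ 0.00%


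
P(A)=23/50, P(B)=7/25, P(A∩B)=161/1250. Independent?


P(A)×P(B) = 161/1250
P(A∩B) = 161/1250
Equal ✓ → Independent

Yes, independent


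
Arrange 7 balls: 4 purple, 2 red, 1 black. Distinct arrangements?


7!/(4!×2!×1!) = 105

105


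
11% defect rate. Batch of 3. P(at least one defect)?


P(all good) = (89/100)^3 = 704969/1000000
P(≥1 defect) = 295031/1000000

P = 295031/1000000 ≈ 29.50%


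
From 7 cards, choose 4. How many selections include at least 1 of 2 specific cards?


Complement: C(7,4) - C(5,4) = 35 - 5 = 30

30


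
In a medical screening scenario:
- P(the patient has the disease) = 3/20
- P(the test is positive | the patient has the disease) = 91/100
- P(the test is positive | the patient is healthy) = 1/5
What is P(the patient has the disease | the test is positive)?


Using Bayes' theorem:
P(A|B) = P(B|A)·P(A) / P(B)

P(the test is positive) = 91/100 × 3/20 + 1/5 × 17/20
= 273/2000 + 17/100 = 613/2000

P(the patient has the disease|the test is positive) = (273/2000) / (613/2000) = 273/613

P(the patient has the disease|the test is positive) = 273/613 ≈ 44.54%


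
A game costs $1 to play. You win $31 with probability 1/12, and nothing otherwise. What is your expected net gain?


E[gain] = (31-1)×1/12 + (-1)×11/12
= 5/2 - 11/12 = 19/12

Expected net gain = $19/12 ≈ $1.58


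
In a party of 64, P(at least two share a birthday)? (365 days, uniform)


P(all different) = Π(365-i)/365 for i=0..63
= 0.002810
P(match) = 1 - 0.002810 = 0.997190

P ≈ 0.9972 ≈ 99.72%


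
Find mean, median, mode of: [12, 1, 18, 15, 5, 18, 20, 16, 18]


Sorted: [1, 5, 12, 15, 16, 18, 18, 18, 20]
Mean = 123/9 = 41/3
Median = 16
Freq: {12: 1, 1: 1, 18: 3, 15: 1, 5: 1, 20: 1, 16: 1}
Mode: [18]

Mean=41/3, Median=16, Mode=18


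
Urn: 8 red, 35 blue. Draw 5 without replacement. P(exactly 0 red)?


Hypergeometric: C(8,0)×C(35,5)/C(43,5)
= 1×324632/962598 = 23188/68757

P(X=0) = 23188/68757 ≈ 33.72%


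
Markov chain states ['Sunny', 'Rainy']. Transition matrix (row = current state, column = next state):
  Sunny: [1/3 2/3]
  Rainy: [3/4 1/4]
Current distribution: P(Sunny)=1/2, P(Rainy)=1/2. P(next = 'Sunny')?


P(next=Sunny) = Σᵢ P(now=i)×P(i→Sunny)
= 1/2×1/3 + 1/2×3/4
= 1/6 + 3/8 = 13/24

P = 13/24 ≈ 0.5417


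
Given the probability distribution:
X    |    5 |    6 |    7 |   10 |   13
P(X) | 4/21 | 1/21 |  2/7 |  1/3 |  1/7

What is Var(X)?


E[X] = 59/7
E[X²] = 1637/21
Var(X) = E[X²] - (E[X])² = 1637/21 - 3481/49 = 1016/147

Var(X) = 1016/147 ≈ 6.9116


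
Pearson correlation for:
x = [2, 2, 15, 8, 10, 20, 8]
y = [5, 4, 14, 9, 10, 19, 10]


n=7, Σx=65, Σy=71, Σxy=860, Σx²=861, Σy²=879
r = (7×860 - 65×71)/√((7×861 - 65²)(7×879 - 71²))
= 1405/√(1802×1112) = 1405/√2003824 ≈ 1405/1415.5649 ≈ 0.9925

r ≈ 0.9925


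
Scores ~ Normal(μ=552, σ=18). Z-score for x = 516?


z = (x - μ)/σ = (516 - 552)/18 = -2.0

z = -2.0


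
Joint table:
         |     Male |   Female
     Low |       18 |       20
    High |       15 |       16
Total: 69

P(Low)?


P(Low) = (18+20)/69 = 38/69

P(Low) = 38/69 ≈ 55.07%


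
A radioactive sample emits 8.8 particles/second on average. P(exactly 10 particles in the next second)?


Poisson(λ=8.8): P(X=10) = e^(-λ)×λ^k/k!
= e^(-8.8) × 8.8^10 / 10!
≈ 0.0001507330751 × 2785009760.09 / 3628800 ≈ 0.115684

P(X=10) ≈ 0.115684 ≈ 11.57%


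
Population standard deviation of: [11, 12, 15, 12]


Mean = 50/4 = 25/2
  (11-25/2)²=9/4
  (12-25/2)²=1/4
  (15-25/2)²=25/4
  (12-25/2)²=1/4
Σ(x-μ)² = 9
σ² = 9/4

σ = √(9/4) ≈ 1.5000


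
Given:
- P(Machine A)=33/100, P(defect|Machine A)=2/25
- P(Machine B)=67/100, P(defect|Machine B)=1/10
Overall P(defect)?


P(B) = Σ P(B|Aᵢ)×P(Aᵢ)
  2/25×33/100 = 33/1250
  1/10×67/100 = 67/1000
Sum = 467/5000

P(defect) = 467/5000 ≈ 9.34%


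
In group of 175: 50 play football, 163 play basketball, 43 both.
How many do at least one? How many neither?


|A∪B| = 50+163-43 = 170
Neither = 175-170 = 5

At least one: 170; Neither: 5


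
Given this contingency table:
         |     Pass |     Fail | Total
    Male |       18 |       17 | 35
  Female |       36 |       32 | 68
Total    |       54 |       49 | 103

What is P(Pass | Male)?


P(Pass | Male) = 18/(18+17) = 18/35

P(Pass|Male) = 18/35 ≈ 51.43%


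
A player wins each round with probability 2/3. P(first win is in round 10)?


Geometric: P(X=10) = (1-p)^(k-1)×p = (1/3)^9×2/3 = 2/59049

P(X=10) = 2/59049 ≈ 0.00%


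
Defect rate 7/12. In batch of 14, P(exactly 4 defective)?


Binomial: P(X=4) = C(14,4)×p^4×(1-p)^10
= 1001 × 2401/20736 × 9765625/61917364224 = 23470712890625/1283918464548864

P(X=4) = 23470712890625/1283918464548864 ≈ 1.83%


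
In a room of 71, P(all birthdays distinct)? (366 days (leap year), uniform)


P(all different) = Π(366-i)/366 for i=0..70
= (366/366)×(365/366)×...×(296/366)
= 0.000694

P ≈ 0.0007 ≈ 0.07%


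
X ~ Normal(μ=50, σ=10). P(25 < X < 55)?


z₁=(25-50)/10=-2.5, z₂=(55-50)/10=0.5
P = Φ(0.5) - Φ(-2.5) = 0.691462 - 0.006210 = 0.685252 ≈ 0.6853

P(25 < X < 55) ≈ 0.6853


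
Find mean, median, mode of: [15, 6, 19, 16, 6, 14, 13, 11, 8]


Sorted: [6, 6, 8, 11, 13, 14, 15, 16, 19]
Mean = 108/9 = 12
Median = 13
Freq: {15: 1, 6: 2, 19: 1, 16: 1, 14: 1, 13: 1, 11: 1, 8: 1}
Mode: [6]

Mean=12, Median=13, Mode=6


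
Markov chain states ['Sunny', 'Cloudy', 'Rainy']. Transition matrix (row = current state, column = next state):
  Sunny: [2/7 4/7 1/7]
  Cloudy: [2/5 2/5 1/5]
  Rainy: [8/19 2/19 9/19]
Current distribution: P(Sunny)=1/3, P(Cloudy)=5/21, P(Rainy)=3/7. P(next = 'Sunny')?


P(next=Sunny) = Σᵢ P(now=i)×P(i→Sunny)
= 1/3×2/7 + 5/21×2/5 + 3/7×8/19
= 2/21 + 2/21 + 24/133 = 148/399

P = 148/399 ≈ 0.3709


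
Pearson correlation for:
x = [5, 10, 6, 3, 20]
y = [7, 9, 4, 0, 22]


n=5, Σx=44, Σy=42, Σxy=589, Σx²=570, Σy²=630
r = (5×589 - 44×42)/√((5×570 - 44²)(5×630 - 42²))
= 1097/√(914×1386) = 1097/√1266804 ≈ 1097/1125.5239 ≈ 0.9747

r ≈ 0.9747


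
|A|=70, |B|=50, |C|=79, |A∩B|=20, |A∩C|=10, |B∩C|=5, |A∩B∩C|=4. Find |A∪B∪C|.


|A∪B∪C| = 70+50+79-20-10-5+4 = 168

|A∪B∪C| = 168


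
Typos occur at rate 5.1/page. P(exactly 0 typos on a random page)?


Poisson(λ=5.1): P(X=0) = e^(-λ)×λ^k/k!
= e^(-5.1) × 5.1^0 / 0!
≈ 0.006096746566 × 1 / 1 ≈ 0.006097

P(X=0) ≈ 0.006097 ≈ 0.61%


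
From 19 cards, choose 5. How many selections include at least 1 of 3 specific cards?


Complement: C(19,5) - C(16,5) = 11628 - 4368 = 7260

7260


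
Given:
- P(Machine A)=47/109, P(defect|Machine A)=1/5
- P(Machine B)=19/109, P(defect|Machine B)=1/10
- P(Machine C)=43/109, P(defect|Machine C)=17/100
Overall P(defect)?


P(B) = Σ P(B|Aᵢ)×P(Aᵢ)
  1/5×47/109 = 47/545
  1/10×19/109 = 19/1090
  17/100×43/109 = 731/10900
Sum = 1861/10900

P(defect) = 1861/10900 ≈ 17.07%


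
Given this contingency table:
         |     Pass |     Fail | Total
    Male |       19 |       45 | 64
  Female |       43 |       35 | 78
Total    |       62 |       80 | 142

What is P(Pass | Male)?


P(Pass | Male) = 19/(19+45) = 19/64

P(Pass|Male) = 19/64 ≈ 29.69%


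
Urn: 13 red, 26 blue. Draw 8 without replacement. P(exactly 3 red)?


Hypergeometric: C(13,3)×C(26,5)/C(39,8)
= 286×65780/61523748 = 32890/107559

P(X=3) = 32890/107559 ≈ 30.58%


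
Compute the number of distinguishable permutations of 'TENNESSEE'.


Letters: 9, freq: {'T': 1, 'E': 4, 'N': 2, 'S': 2}
9!/(1!×4!×2!×2!) = 362880/96 = 3780

3780


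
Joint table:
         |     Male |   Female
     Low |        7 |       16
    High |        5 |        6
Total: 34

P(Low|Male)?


P(Low|Male) = 7/(7+5) = 7/12

P = 7/12 ≈ 58.33%


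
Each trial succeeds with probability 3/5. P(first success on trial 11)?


Geometric: P(X=11) = (1-p)^(k-1)×p = (2/5)^10×3/5 = 3072/48828125

P(X=11) = 3072/48828125 ≈ 0.01%


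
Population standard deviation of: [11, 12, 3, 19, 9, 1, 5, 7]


Mean = 67/8
  (11-67/8)²=441/64
  (12-67/8)²=841/64
  (3-67/8)²=1849/64
  (19-67/8)²=7225/64
  (9-67/8)²=25/64
  (1-67/8)²=3481/64
  (5-67/8)²=729/64
  (7-67/8)²=121/64
Σ(x-μ)² = 1839/8
σ² = (1839/8)/8 = 1839/64

σ = √(1839/64) ≈ 5.3604


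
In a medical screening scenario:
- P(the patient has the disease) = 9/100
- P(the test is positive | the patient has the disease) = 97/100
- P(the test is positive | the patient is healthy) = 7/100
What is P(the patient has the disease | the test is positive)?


Using Bayes' theorem:
P(A|B) = P(B|A)·P(A) / P(B)

P(the test is positive) = 97/100 × 9/100 + 7/100 × 91/100
= 873/10000 + 637/10000 = 151/1000

P(the patient has the disease|the test is positive) = (873/10000) / (151/1000) = 873/1510

P(the patient has the disease|the test is positive) = 873/1510 ≈ 57.81%


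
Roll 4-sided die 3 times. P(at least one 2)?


P(no 2)^3 = (3/4)^3 = 27/64
P(≥1) = 1 - 27/64 = 37/64

P = 37/64 ≈ 57.81%


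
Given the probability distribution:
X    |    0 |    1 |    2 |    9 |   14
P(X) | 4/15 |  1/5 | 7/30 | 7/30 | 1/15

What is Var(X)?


E[X] = 37/10
E[X²] = 331/10
Var(X) = E[X²] - (E[X])² = 331/10 - 1369/100 = 1941/100

Var(X) = 1941/100 ≈ 19.4100


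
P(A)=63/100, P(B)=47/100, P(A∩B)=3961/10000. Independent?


P(A)×P(B) = 2961/10000
P(A∩B) = 3961/10000
Not equal → NOT independent

No, not independent


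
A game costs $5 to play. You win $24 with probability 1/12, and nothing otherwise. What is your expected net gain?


E[gain] = (24-5)×1/12 + (-5)×11/12
= 19/12 - 55/12 = -3

Expected net gain = $-3 ≈ $-3.00


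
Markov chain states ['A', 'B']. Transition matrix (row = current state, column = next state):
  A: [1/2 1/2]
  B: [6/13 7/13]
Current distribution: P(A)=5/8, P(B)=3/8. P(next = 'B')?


P(next=B) = Σᵢ P(now=i)×P(i→B)
= 5/8×1/2 + 3/8×7/13
= 5/16 + 21/104 = 107/208

P = 107/208 ≈ 0.5144


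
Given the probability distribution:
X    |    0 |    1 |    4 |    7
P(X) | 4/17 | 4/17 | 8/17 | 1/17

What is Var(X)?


E[X] = 43/17
E[X²] = 181/17
Var(X) = E[X²] - (E[X])² = 181/17 - 1849/289 = 1228/289

Var(X) = 1228/289 ≈ 4.2491


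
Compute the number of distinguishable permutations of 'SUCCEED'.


Letters: 7, freq: {'S': 1, 'U': 1, 'C': 2, 'E': 2, 'D': 1}
7!/(1!×1!×2!×2!×1!) = 5040/4 = 1260

1260


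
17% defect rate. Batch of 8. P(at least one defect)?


P(all good) = (83/100)^8 = 2252292232139041/10000000000000000
P(≥1 defect) = 7747707767860959/10000000000000000

P = 7747707767860959/10000000000000000 ≈ 77.48%


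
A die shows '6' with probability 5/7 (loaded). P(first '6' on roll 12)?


Geometric: P(X=12) = (1-p)^(k-1)×p = (2/7)^11×5/7 = 10240/13841287201

P(X=12) = 10240/13841287201 ≈ 0.00%


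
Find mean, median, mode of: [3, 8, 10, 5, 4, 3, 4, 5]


Sorted: [3, 3, 4, 4, 5, 5, 8, 10]
Mean = 42/8 = 21/4
Median = 9/2
Freq: {3: 2, 8: 1, 10: 1, 5: 2, 4: 2}
Mode: [3, 4, 5]

Mean=21/4, Median=9/2, Mode=[3, 4, 5]


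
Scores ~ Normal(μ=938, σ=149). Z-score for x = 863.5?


z = (x - μ)/σ = (863.5 - 938)/149 = -0.5

z = -0.5


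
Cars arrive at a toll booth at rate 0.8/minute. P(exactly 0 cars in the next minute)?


Poisson(λ=0.8): P(X=0) = e^(-λ)×λ^k/k!
= e^(-0.8) × 0.8^0 / 0!
≈ 0.4493289641 × 1 / 1 ≈ 0.449329

P(X=0) ≈ 0.449329 ≈ 44.93%


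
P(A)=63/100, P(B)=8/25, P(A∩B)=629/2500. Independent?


P(A)×P(B) = 126/625
P(A∩B) = 629/2500
Not equal → NOT independent

No, not independent


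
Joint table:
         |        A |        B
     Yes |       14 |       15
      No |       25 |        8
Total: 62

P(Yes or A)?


P(Yes∨A) = P(Yes) + P(A) - P(Yes∧A)
= (29 + 39 - 14)/62 = 54/62 = 27/31

P = 27/31 ≈ 87.10%


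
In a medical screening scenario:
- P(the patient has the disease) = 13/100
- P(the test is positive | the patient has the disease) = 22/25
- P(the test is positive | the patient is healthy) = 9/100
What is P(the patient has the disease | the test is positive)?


Using Bayes' theorem:
P(A|B) = P(B|A)·P(A) / P(B)

P(the test is positive) = 22/25 × 13/100 + 9/100 × 87/100
= 143/1250 + 783/10000 = 1927/10000

P(the patient has the disease|the test is positive) = (143/1250) / (1927/10000) = 1144/1927

P(the patient has the disease|the test is positive) = 1144/1927 ≈ 59.37%


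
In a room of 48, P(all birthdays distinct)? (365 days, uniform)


P(all different) = Π(365-i)/365 for i=0..47
= (365/365)×(364/365)×...×(318/365)
= 0.039402

P ≈ 0.0394 ≈ 3.94%


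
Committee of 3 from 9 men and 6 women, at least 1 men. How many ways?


Count by #men:
  1M,2W: C(9,1)×C(6,2)=135
  2M,1W: C(9,2)×C(6,1)=216
  3M,0W: C(9,3)×C(6,0)=84
Total = 435

435


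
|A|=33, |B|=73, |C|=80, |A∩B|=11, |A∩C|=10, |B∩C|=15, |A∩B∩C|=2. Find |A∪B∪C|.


|A∪B∪C| = 33+73+80-11-10-15+2 = 152

|A∪B∪C| = 152


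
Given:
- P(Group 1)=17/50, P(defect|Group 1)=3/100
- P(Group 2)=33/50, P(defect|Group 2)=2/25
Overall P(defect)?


P(B) = Σ P(B|Aᵢ)×P(Aᵢ)
  3/100×17/50 = 51/5000
  2/25×33/50 = 33/625
Sum = 63/1000

P(defect) = 63/1000 ≈ 6.30%


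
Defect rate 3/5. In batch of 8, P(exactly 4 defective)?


Binomial: P(X=4) = C(8,4)×p^4×(1-p)^4
= 70 × 81/625 × 16/625 = 18144/78125

P(X=4) = 18144/78125 ≈ 23.22%


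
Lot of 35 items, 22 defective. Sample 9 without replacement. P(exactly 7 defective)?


Hypergeometric: C(22,7)×C(13,2)/C(35,9)
= 170544×78/70607460 = 5928/31465

P(X=7) = 5928/31465 ≈ 18.84%


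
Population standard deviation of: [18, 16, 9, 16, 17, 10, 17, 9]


Mean = 112/8 = 14
  (18-14)²=16
  (16-14)²=4
  (9-14)²=25
  (16-14)²=4
  (17-14)²=9
  (10-14)²=16
  (17-14)²=9
  (9-14)²=25
Σ(x-μ)² = 108
σ² = 108/8 = 27/2

σ = √(27/2) ≈ 3.6742


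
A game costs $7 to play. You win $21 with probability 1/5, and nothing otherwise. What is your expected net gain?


E[gain] = (21-7)×1/5 + (-7)×4/5
= 14/5 - 28/5 = -14/5

Expected net gain = $-14/5 ≈ $-2.80


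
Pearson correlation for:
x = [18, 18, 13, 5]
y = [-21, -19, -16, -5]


n=4, Σx=54, Σy=-61, Σxy=-953, Σx²=842, Σy²=1083
r = (4×(-953) - 54×(-61))/√((4×842 - 54²)(4×1083 - (-61)²))
= -518/√(452×611) = -518/√276172 ≈ -518/525.5207 ≈ -0.9857

r ≈ -0.9857


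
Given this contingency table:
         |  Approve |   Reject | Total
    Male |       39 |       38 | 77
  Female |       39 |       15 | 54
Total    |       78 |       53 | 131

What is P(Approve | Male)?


P(Approve | Male) = 39/(39+38) = 39/77

P(Approve|Male) = 39/77 ≈ 50.65%


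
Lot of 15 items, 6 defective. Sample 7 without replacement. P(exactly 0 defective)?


Hypergeometric: C(6,0)×C(9,7)/C(15,7)
= 1×36/6435 = 4/715

P(X=0) = 4/715 ≈ 0.56%


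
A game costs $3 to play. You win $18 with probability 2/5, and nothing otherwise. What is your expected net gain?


E[gain] = (18-3)×2/5 + (-3)×3/5
= 6 - 9/5 = 21/5

Expected net gain = $21/5 ≈ $4.20


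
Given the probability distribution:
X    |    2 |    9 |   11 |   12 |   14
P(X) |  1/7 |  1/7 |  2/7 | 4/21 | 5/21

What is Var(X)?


E[X] = 31/3
E[X²] = 2537/21
Var(X) = E[X²] - (E[X])² = 2537/21 - 961/9 = 884/63

Var(X) = 884/63 ≈ 14.0317


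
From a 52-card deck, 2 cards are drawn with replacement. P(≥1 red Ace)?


P(not a red Ace) = 50/52 = 25/26
P(none in 2 draws) = (25/26)^2 = 625/676
P(≥1 red Ace) = 1 - 625/676 = 51/676

P = 51/676 ≈ 7.54%


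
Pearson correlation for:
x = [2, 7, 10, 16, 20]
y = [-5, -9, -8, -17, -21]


n=5, Σx=55, Σy=-60, Σxy=-845, Σx²=809, Σy²=900
r = (5×(-845) - 55×(-60))/√((5×809 - 55²)(5×900 - (-60)²))
= -925/√(1020×900) = -925/√918000 ≈ -925/958.1232 ≈ -0.9654

r ≈ -0.9654


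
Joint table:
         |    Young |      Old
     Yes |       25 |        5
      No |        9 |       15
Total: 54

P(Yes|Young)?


P(Yes|Young) = 25/(25+9) = 25/34

P = 25/34 ≈ 73.53%


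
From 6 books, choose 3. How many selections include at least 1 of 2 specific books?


Complement: C(6,3) - C(4,3) = 20 - 4 = 16

16


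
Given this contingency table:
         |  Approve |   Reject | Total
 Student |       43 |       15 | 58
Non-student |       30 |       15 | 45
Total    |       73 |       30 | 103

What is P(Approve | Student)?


P(Approve | Student) = 43/(43+15) = 43/58

P(Approve|Student) = 43/58 ≈ 74.14%


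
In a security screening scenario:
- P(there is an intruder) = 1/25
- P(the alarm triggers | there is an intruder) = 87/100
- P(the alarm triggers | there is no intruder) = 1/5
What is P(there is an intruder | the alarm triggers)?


Using Bayes' theorem:
P(A|B) = P(B|A)·P(A) / P(B)

P(the alarm triggers) = 87/100 × 1/25 + 1/5 × 24/25
= 87/2500 + 24/125 = 567/2500

P(there is an intruder|the alarm triggers) = (87/2500) / (567/2500) = 29/189

P(there is an intruder|the alarm triggers) = 29/189 ≈ 15.34%


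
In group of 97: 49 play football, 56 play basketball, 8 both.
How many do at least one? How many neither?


|A∪B| = 49+56-8 = 97
Neither = 97-97 = 0

At least one: 97; Neither: 0


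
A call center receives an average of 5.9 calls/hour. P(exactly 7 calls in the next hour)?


Poisson(λ=5.9): P(X=7) = e^(-λ)×λ^k/k!
= e^(-5.9) × 5.9^7 / 7!
≈ 0.002739444819 × 248865.148482 / 5040 ≈ 0.135268

P(X=7) ≈ 0.135268 ≈ 13.53%


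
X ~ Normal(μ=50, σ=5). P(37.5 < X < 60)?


z₁=(37.5-50)/5=-2.5, z₂=(60-50)/5=2.0
P = Φ(2.0) - Φ(-2.5) = 0.977250 - 0.006210 = 0.971040 ≈ 0.9710

P(37.5 < X < 60) ≈ 0.9710


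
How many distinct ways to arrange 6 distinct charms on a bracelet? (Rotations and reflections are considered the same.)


Free circular arrangements: rotations and reflections both identified.
(n-1)!/2 = 5!/2 = 120/2 = 60

60


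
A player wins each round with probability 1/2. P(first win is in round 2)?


Geometric: P(X=2) = (1-p)^(k-1)×p = (1/2)^1×1/2 = 1/4

P(X=2) = 1/4 ≈ 25.00%


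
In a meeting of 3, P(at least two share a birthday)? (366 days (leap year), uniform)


P(all different) = Π(366-i)/366 for i=0..2
= 0.991818
P(match) = 1 - 0.991818 = 0.008182

P ≈ 0.0082 ≈ 0.82%


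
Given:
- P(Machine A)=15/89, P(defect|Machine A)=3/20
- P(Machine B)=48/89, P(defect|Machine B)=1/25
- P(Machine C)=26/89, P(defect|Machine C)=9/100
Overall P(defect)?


P(B) = Σ P(B|Aᵢ)×P(Aᵢ)
  3/20×15/89 = 9/356
  1/25×48/89 = 48/2225
  9/100×26/89 = 117/4450
Sum = 651/8900

P(defect) = 651/8900 ≈ 7.31%


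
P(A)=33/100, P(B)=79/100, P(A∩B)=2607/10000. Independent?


P(A)×P(B) = 2607/10000
P(A∩B) = 2607/10000
Equal ✓ → Independent

Yes, independent


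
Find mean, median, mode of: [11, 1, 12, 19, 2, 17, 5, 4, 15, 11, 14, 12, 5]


Sorted: [1, 2, 4, 5, 5, 11, 11, 12, 12, 14, 15, 17, 19]
Mean = 128/13
Median = 11
Freq: {11: 2, 1: 1, 12: 2, 19: 1, 2: 1, 17: 1, 5: 2, 4: 1, 15: 1, 14: 1}
Mode: [5, 11, 12]

Mean=128/13, Median=11, Mode=[5, 11, 12]


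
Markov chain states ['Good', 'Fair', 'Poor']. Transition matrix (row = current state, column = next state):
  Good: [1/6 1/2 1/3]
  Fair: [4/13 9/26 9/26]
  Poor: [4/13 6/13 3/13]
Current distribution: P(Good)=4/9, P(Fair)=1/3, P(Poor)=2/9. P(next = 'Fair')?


P(next=Fair) = Σᵢ P(now=i)×P(i→Fair)
= 4/9×1/2 + 1/3×9/26 + 2/9×6/13
= 2/9 + 3/26 + 4/39 = 103/234

P = 103/234 ≈ 0.4402


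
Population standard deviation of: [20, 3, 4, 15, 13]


Mean = 55/5 = 11
  (20-11)²=81
  (3-11)²=64
  (4-11)²=49
  (15-11)²=16
  (13-11)²=4
Σ(x-μ)² = 214
σ² = 214/5

σ = √(214/5) ≈ 6.5422


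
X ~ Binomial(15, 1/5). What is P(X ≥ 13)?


P(X ≥ 13) = Σ P(X=i) for i=13..15
P(X=13) = 336/6103515625
P(X=14) = 12/6103515625
P(X=15) = 1/30517578125
Sum = 1741/30517578125

P(X ≥ 13) = 1741/30517578125 ≈ 0.00%


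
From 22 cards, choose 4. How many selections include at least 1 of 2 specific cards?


Complement: C(22,4) - C(20,4) = 7315 - 4845 = 2470

2470


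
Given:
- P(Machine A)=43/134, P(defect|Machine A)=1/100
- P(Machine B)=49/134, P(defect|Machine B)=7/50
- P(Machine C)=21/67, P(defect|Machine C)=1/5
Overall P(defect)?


P(B) = Σ P(B|Aᵢ)×P(Aᵢ)
  1/100×43/134 = 43/13400
  7/50×49/134 = 343/6700
  1/5×21/67 = 21/335
Sum = 1569/13400

P(defect) = 1569/13400 ≈ 11.71%


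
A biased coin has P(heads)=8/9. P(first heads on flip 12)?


Geometric: P(X=12) = (1-p)^(k-1)×p = (1/9)^11×8/9 = 8/282429536481

P(X=12) = 8/282429536481 ≈ 0.00%


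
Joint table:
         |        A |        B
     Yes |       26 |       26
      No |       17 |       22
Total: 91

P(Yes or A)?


P(Yes∨A) = P(Yes) + P(A) - P(Yes∧A)
= (52 + 43 - 26)/91 = 69/91

P = 69/91 ≈ 75.82%


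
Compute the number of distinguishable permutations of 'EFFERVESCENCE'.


Letters: 13, freq: {'E': 5, 'F': 2, 'R': 1, 'V': 1, 'S': 1, 'C': 2, 'N': 1}
13!/(5!×2!×1!×1!×1!×2!×1!) = 6227020800/480 = 12972960

12972960


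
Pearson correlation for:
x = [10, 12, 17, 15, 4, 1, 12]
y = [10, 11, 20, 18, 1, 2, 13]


n=7, Σx=71, Σy=75, Σxy=1004, Σx²=919, Σy²=1119
r = (7×1004 - 71×75)/√((7×919 - 71²)(7×1119 - 75²))
= 1703/√(1392×2208) = 1703/√3073536 ≈ 1703/1753.1503 ≈ 0.9714

r ≈ 0.9714


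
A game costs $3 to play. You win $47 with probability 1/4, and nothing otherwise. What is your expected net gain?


E[gain] = (47-3)×1/4 + (-3)×3/4
= 11 - 9/4 = 35/4

Expected net gain = $35/4 ≈ $8.75


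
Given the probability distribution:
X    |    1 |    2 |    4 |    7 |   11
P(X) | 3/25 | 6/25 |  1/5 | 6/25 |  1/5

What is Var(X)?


E[X] = 132/25
E[X²] = 1006/25
Var(X) = E[X²] - (E[X])² = 1006/25 - 17424/625 = 7726/625

Var(X) = 7726/625 ≈ 12.3616


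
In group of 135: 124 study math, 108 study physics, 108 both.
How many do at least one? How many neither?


|A∪B| = 124+108-108 = 124
Neither = 135-124 = 11

At least one: 124; Neither: 11


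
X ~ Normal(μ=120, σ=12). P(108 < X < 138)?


z₁=(108-120)/12=-1.0, z₂=(138-120)/12=1.5
P = Φ(1.5) - Φ(-1.0) = 0.933193 - 0.158655 = 0.774538 ≈ 0.7745

P(108 < X < 138) ≈ 0.7745


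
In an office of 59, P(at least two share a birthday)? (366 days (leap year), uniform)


P(all different) = Π(366-i)/366 for i=0..58
= 0.007112
P(match) = 1 - 0.007112 = 0.992888

P ≈ 0.9929 ≈ 99.29%


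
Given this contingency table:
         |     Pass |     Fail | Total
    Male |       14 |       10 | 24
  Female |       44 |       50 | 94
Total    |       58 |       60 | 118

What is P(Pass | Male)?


P(Pass | Male) = 14/(14+10) = 14/24 = 7/12

P(Pass|Male) = 7/12 ≈ 58.33%


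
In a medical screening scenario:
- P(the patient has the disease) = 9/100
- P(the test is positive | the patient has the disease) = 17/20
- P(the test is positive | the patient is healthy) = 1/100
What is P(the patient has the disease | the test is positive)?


Using Bayes' theorem:
P(A|B) = P(B|A)·P(A) / P(B)

P(the test is positive) = 17/20 × 9/100 + 1/100 × 91/100
= 153/2000 + 91/10000 = 107/1250

P(the patient has the disease|the test is positive) = (153/2000) / (107/1250) = 765/856

P(the patient has the disease|the test is positive) = 765/856 ≈ 89.37%


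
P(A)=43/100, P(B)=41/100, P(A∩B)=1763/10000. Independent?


P(A)×P(B) = 1763/10000
P(A∩B) = 1763/10000
Equal ✓ → Independent

Yes, independent


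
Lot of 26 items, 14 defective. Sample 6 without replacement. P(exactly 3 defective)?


Hypergeometric: C(14,3)×C(12,3)/C(26,6)
= 364×220/230230 = 8/23

P(X=3) = 8/23 ≈ 34.78%


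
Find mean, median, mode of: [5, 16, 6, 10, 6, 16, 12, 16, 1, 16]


Sorted: [1, 5, 6, 6, 10, 12, 16, 16, 16, 16]
Mean = 104/10 = 52/5
Median = 11
Freq: {5: 1, 16: 4, 6: 2, 10: 1, 12: 1, 1: 1}
Mode: [16]

Mean=52/5, Median=11, Mode=16


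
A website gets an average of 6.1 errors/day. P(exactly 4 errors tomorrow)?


Poisson(λ=6.1): P(X=4) = e^(-λ)×λ^k/k!
= e^(-6.1) × 6.1^4 / 4!
≈ 0.002242867719 × 1384.5841 / 24 ≈ 0.129393

P(X=4) ≈ 0.129393 ≈ 12.94%


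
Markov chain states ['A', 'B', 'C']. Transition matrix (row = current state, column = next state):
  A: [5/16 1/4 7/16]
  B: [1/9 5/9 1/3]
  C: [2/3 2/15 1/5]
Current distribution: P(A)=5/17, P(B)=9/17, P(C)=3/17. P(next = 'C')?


P(next=C) = Σᵢ P(now=i)×P(i→C)
= 5/17×7/16 + 9/17×1/3 + 3/17×1/5
= 35/272 + 3/17 + 3/85 = 463/1360

P = 463/1360 ≈ 0.3404


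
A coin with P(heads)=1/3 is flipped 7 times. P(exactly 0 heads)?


Binomial: P(X=0) = C(7,0)×p^0×(1-p)^7
= 1 × 1 × 128/2187 = 128/2187

P(X=0) = 128/2187 ≈ 5.85%


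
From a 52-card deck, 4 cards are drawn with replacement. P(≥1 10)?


P(not a 10) = 48/52 = 12/13
P(none in 4 draws) = (12/13)^4 = 20736/28561
P(≥1 10) = 1 - 20736/28561 = 7825/28561

P = 7825/28561 ≈ 27.40%


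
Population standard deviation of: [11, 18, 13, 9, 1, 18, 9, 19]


Mean = 98/8 = 49/4
  (11-49/4)²=25/16
  (18-49/4)²=529/16
  (13-49/4)²=9/16
  (9-49/4)²=169/16
  (1-49/4)²=2025/16
  (18-49/4)²=529/16
  (9-49/4)²=169/16
  (19-49/4)²=729/16
Σ(x-μ)² = 523/2
σ² = (523/2)/8 = 523/16

σ = √(523/16) ≈ 5.7173


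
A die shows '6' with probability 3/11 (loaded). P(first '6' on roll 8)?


Geometric: P(X=8) = (1-p)^(k-1)×p = (8/11)^7×3/11 = 6291456/214358881

P(X=8) = 6291456/214358881 ≈ 2.94%


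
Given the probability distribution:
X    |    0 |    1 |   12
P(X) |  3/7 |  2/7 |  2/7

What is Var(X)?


E[X] = 26/7
E[X²] = 290/7
Var(X) = E[X²] - (E[X])² = 290/7 - 676/49 = 1354/49

Var(X) = 1354/49 ≈ 27.6327


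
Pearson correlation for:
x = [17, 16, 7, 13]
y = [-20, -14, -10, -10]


n=4, Σx=53, Σy=-54, Σxy=-764, Σx²=763, Σy²=796
r = (4×(-764) - 53×(-54))/√((4×763 - 53²)(4×796 - (-54)²))
= -194/√(243×268) = -194/√65124 ≈ -194/255.1940 ≈ -0.7602

r ≈ -0.7602


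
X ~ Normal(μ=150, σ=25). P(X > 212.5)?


z = (212.5-150)/25 = 2.5
P(X > 212.5) = 1 - P(Z ≤ 2.5) = 1 - 0.9938 = 0.0062

P(X > 212.5) ≈ 0.0062


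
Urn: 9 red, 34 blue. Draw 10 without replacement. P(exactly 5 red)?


Hypergeometric: C(9,5)×C(34,5)/C(43,10)
= 126×278256/1917334783 = 294624/16112057

P(X=5) = 294624/16112057 ≈ 1.83%


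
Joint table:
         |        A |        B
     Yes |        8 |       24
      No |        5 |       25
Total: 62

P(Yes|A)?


P(Yes|A) = 8/(8+5) = 8/13

P = 8/13 ≈ 61.54%


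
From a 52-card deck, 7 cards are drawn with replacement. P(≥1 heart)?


P(not a heart) = 39/52 = 3/4
P(none in 7 draws) = (3/4)^7 = 2187/16384
P(≥1 heart) = 1 - 2187/16384 = 14197/16384

P = 14197/16384 ≈ 86.65%
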